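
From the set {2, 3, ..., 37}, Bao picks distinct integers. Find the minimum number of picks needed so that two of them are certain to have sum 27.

25

Two chosen integers sum to 27 exactly when both halves of some pair {x, 27−x} with 2 ≤ x ≤ 27−x ≤ 25 are chosen — 12 such pairs.
The remaining 12 elements (those with no distinct partner in range) can never complete a 27-sum, so the worst case takes all of them and one from each pair: 12 + 12 = 24.
The 25th integer has to be the second member of some pair, so 24 + 1 = 25.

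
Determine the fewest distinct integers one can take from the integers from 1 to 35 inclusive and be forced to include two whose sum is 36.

19

A set avoiding the sum 36 can contain at most one of each pair {x, 36−x}, plus the 1 element equal to its own complement.
The integers 18, …, 35 (18 of them) are such a set: any two sum to at least 18+19 = 37 > 36.
Any 19th integer completes one of the 17 pairs, so 19 choices force a sum of 36.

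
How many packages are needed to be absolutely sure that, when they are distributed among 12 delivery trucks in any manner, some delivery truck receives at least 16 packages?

With 180 packages one could put exactly 15 in each of the 12 delivery trucks, and no delivery truck would reach 16.
One more package must land in a delivery truck that already has 15, giving it 16.
So 12 × 15 + 1 = 181 packages are required.

181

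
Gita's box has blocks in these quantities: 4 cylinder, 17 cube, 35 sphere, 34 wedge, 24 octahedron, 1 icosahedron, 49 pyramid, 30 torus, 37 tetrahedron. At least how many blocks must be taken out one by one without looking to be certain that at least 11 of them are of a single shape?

76

By pigeonhole, put each drawn block into a box by shape. The largest draw with every box below 11 takes min(count, 10) from each shape; shapes with fewer than 10 contribute all they have.
Σ min(cᵢ, 10) = 4 + 10 + 10 + 10 + 10 + 1 + 10 + 10 + 10 = 75.
Draw number 75 + 1 = 76 must push one box to 11.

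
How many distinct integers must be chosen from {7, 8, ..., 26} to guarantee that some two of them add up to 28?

14

A set avoiding the sum 28 can contain at most one of each pair {x, 28−x}, plus the 6 elements whose complement lies outside the range or equal to its own complement.
The integers 14, …, 26 (13 of them) are such a set: any two sum to at least 14+15 = 29 > 28.
Pigeonhole: any 14th integer completes one of the 7 pairs, so 14 choices force a sum of 28.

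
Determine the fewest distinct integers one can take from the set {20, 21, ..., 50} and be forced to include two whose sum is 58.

Two chosen integers sum to 58 exactly when both halves of some pair {x, 58−x} with 20 ≤ x ≤ 58−x ≤ 38 are chosen — 9 such pairs.
The remaining 13 elements (those with no distinct partner in range) can never complete a 58-sum, so the worst case takes all of them and one from each pair: 13 + 9 = 22.
The 23rd integer has to be the second member of some pair, so 22 + 1 = 23.

23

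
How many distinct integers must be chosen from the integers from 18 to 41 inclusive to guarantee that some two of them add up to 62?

15

A set avoiding the sum 62 can contain at most one of each pair {x, 62−x}, plus the 4 elements whose complement lies outside the range or equal to its own complement.
The integers 18, …, 31 (14 of them) are such a set: any two sum to at least 18+19 = 37 and at most 30+31 = 61 < 62.
Pigeonhole: any 15th integer completes one of the 10 pairs, so 15 choices force a sum of 62.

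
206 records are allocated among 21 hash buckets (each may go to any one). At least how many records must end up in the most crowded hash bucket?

The 21 hash buckets are the holes and the 206 records are the pigeons.
If every hash bucket held at most 9 records, the total would be at most 21 × 9 = 189, which is less than 206.
So some hash bucket holds at least ⌈206/21⌉ = 10 records.

10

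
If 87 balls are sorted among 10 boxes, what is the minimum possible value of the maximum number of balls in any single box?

By pigeonhole, the 10 boxes are the holes and the 87 balls are the pigeons.
If every box held at most 8 balls, the total would be at most 10 × 8 = 80, which is less than 87.
So some box holds at least ⌈87/10⌉ = 9 balls.

9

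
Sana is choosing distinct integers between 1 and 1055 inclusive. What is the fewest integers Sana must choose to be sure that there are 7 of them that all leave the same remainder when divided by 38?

The 38 residue classes mod 38 are the pigeonholes.
With 228 integers one could put 6 in each residue class and have no class reach 7.
The 229th integer pushes some class to 7, so 38·6 + 1 = 229.

229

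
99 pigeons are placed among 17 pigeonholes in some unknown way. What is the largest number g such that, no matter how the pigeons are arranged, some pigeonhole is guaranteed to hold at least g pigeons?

By pigeonhole, the 17 pigeonholes are the holes and the 99 pigeons are the pigeons.
If every pigeonhole held at most 5 pigeons, the total would be at most 17 × 5 = 85, which is less than 99.
So some pigeonhole holds at least ⌈99/17⌉ = 6 pigeons.

6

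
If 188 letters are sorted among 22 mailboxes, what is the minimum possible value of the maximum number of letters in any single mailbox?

9

By pigeonhole, the 22 mailboxes are the holes and the 188 letters are the pigeons.
If every mailbox held at most 8 letters, the total would be at most 22 × 8 = 176, which is less than 188.
So some mailbox holds at least ⌈188/22⌉ = 9 letters.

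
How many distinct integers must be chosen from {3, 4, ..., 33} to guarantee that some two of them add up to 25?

22

Group the elements by complementary pair {x, 25−x}: {3,22}, {4,21}, {5,20}, …, giving 10 two-element pairs and 11 integers whose partner 25−x falls outside [3,33].
Treating each of those 21 groups as a pigeonhole, one can pick one integer per group — 21 integers — with no two summing to 25.
The 22nd integer lands in an occupied pair, forcing a sum of 25.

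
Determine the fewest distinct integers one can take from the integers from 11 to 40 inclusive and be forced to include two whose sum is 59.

Two chosen integers sum to 59 exactly when both halves of some pair {x, 59−x} with 19 ≤ x ≤ 59−x ≤ 40 are chosen — 11 such pairs.
The remaining 8 elements (those with no distinct partner in range) can never complete a 59-sum, so the worst case takes all of them and one from each pair: 8 + 11 = 19.
Pigeonhole: the 20th integer has to be the second member of some pair, so 19 + 1 = 20.

20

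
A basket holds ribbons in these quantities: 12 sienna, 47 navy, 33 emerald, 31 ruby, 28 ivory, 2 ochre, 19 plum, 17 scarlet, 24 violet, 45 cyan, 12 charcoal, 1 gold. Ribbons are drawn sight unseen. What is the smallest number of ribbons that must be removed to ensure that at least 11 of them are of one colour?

104

An adversary could hand out at most 10 ribbons per colour (ochre, gold run out sooner): 10 + 10 + 10 + 10 + 10 + 2 + 10 + 10 + 10 + 10 + 10 + 1 = 103 ribbons and still no colour has 11.
By the pigeonhole principle, one more ribbon lands in a colour already at 10, so 104 draws are enough and 103 are not.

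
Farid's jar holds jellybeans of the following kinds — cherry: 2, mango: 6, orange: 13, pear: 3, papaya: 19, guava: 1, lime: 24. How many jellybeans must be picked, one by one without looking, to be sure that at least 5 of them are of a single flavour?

The 7 flavours are the holes; the jellybeans drawn are the pigeons.
To avoid 5 of any one flavour, the worst case takes at most 4 of each flavour, or every jellybean of a flavour that has fewer than 4.
That gives 2 + 4 + 4 + 3 + 4 + 1 + 4 = 22 jellybeans with no flavour reaching 5.
The next jellybean forces some flavour to 5, so 22 + 1 = 23.

23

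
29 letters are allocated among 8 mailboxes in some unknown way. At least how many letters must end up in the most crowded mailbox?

The 8 mailboxes are the holes and the 29 letters are the pigeons.
If every mailbox held at most 3 letters, the total would be at most 8 × 3 = 24, which is less than 29.
So some mailbox holds at least ⌈29/8⌉ = 4 letters.

4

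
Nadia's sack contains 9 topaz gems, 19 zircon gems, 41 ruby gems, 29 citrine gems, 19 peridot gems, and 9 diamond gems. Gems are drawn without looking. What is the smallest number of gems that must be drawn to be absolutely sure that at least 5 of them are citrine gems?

In the worst case for collecting citrine gems, every non-citrine gem comes out first.
There are 9 + 19 + 41 + 19 + 9 = 97 non-citrine gems altogether.
After those, each further gem must be citrine, so 97 + 5 = 102 draws guarantee 5 citrine gems.

102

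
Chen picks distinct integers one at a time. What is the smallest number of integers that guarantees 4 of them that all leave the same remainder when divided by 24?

73

The 24 residue classes mod 24 are the pigeonholes.
With 72 integers one could put 3 in each residue class and have no class reach 4.
The 73rd integer pushes some class to 4, so 24·3 + 1 = 73.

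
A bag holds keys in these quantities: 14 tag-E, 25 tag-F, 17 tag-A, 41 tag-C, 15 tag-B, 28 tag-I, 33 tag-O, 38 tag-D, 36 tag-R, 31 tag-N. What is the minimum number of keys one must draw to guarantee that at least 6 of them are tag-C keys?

In the worst case for collecting tag-C keys, every non-tag-C key comes out first.
There are 14 + 25 + 17 + 15 + 28 + 33 + 38 + 36 + 31 = 237 non-tag-C keys altogether.
After those, each further key must be tag-C, so 237 + 6 = 243 draws guarantee 6 tag-C keys.

243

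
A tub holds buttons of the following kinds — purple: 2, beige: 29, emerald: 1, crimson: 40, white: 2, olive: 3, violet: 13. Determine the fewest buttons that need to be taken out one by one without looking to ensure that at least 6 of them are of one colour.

The 7 colours are the holes; the buttons drawn are the pigeons.
To avoid 6 of any one colour, the worst case takes at most 5 of each colour, or every button of a colour that has fewer than 5.
That gives 2 + 5 + 1 + 5 + 2 + 3 + 5 = 23 buttons with no colour reaching 6.
The next button forces some colour to 6, so 23 + 1 = 24.

24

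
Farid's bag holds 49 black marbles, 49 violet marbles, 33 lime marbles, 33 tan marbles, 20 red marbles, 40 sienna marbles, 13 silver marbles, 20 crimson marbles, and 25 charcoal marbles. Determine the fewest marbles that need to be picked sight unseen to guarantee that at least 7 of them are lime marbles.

256

In the worst case for collecting lime marbles, every non-lime marble comes out first.
There are 49 + 49 + 33 + 20 + 40 + 13 + 20 + 25 = 249 non-lime marbles altogether.
After those, each further marble must be lime, so 249 + 7 = 256 draws guarantee 7 lime marbles.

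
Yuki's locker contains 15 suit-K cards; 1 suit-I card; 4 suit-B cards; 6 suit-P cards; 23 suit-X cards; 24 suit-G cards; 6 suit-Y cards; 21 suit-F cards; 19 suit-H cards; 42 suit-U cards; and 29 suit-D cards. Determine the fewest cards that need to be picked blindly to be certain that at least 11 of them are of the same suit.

The 11 suits are the holes; the cards drawn are the pigeons.
To avoid 11 of any one suit, the worst case takes at most 10 of each suit, or every card of a suit that has fewer than 10.
That gives 10 + 1 + 4 + 6 + 10 + 10 + 6 + 10 + 10 + 10 + 10 = 87 cards with no suit reaching 11.
The next card forces some suit to 11, so 87 + 1 = 88.

88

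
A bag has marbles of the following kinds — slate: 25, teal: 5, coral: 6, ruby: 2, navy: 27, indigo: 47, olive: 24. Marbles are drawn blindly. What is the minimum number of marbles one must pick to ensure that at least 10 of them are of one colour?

Pigeonhole: put each drawn marble into a box by colour. The largest draw with every box below 10 takes min(count, 9) from each colour; colours with fewer than 9 contribute all they have.
Σ min(cᵢ, 9) = 9 + 5 + 6 + 2 + 9 + 9 + 9 = 49.
Draw number 49 + 1 = 50 must push one box to 10.

50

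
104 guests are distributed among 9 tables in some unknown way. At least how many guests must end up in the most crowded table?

12

Pigeonhole: the 9 tables are the holes and the 104 guests are the pigeons.
If every table held at most 11 guests, the total would be at most 9 × 11 = 99, which is less than 104.
So some table holds at least ⌈104/9⌉ = 12 guests.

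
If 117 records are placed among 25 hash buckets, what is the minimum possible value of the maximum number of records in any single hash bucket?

By the pigeonhole principle, the 25 hash buckets are the holes and the 117 records are the pigeons.
If every hash bucket held at most 4 records, the total would be at most 25 × 4 = 100, which is less than 117.
So some hash bucket holds at least ⌈117/25⌉ = 5 records.

5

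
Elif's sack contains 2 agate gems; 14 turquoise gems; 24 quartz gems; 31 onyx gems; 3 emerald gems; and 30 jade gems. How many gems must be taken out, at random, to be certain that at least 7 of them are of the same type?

30

Put each drawn gem into a box by type. The largest draw with every box below 7 takes min(count, 6) from each type; types with fewer than 6 contribute all they have.
Σ min(cᵢ, 6) = 2 + 6 + 6 + 6 + 3 + 6 = 29.
Draw number 29 + 1 = 30 must push one box to 7.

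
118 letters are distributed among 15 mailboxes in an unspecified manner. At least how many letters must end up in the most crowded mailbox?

Pigeonhole: the 15 mailboxes are the holes and the 118 letters are the pigeons.
If every mailbox held at most 7 letters, the total would be at most 15 × 7 = 105, which is less than 118.
So some mailbox holds at least ⌈118/15⌉ = 8 letters.

8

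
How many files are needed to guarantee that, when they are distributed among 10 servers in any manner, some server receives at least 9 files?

With 80 files one could put exactly 8 in each of the 10 servers, and no server would reach 9.
By the pigeonhole principle, one more file must land in a server that already has 8, giving it 9.
So 10 × 8 + 1 = 81 files are required.

81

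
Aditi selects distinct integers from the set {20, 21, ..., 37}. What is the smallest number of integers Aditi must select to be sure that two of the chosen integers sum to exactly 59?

11

A set avoiding the sum 59 can contain at most one of each pair {x, 59−x}, plus the 2 elements whose complement lies outside the range.
The integers 20, …, 29 (10 of them) are such a set: any two sum to at least 20+21 = 41 and at most 28+29 = 57 < 59.
Any 11th integer completes one of the 8 pairs, so 11 choices force a sum of 59.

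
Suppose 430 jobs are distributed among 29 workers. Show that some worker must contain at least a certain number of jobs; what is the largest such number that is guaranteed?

The 29 workers are the holes and the 430 jobs are the pigeons.
If every worker held at most 14 jobs, the total would be at most 29 × 14 = 406, which is less than 430.
So some worker holds at least ⌈430/29⌉ = 15 jobs.

15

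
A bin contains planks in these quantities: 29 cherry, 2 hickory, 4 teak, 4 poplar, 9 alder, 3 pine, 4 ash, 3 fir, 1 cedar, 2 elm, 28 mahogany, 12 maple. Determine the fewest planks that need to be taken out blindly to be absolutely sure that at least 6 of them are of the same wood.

Pigeonhole: put each drawn plank into a box by wood. The largest draw with every box below 6 takes min(count, 5) from each wood; woods with fewer than 5 contribute all they have.
Σ min(cᵢ, 5) = 5 + 2 + 4 + 4 + 5 + 3 + 4 + 3 + 1 + 2 + 5 + 5 = 43.
Draw number 43 + 1 = 44 must push one box to 6.

44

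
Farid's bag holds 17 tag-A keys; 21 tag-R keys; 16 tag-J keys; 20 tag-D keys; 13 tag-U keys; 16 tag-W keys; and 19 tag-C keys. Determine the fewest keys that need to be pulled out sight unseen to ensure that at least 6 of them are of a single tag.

36

An adversary could hand out at most 5 keys per tag: 5 + 5 + 5 + 5 + 5 + 5 + 5 = 35 keys and still no tag has 6.
One more key lands in a tag already at 5, so 36 draws are enough and 35 are not.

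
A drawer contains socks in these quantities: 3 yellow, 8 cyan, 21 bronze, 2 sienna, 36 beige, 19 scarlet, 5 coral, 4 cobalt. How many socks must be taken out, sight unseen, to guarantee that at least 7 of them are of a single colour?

An adversary could hand out at most 6 socks per colour (4 colours run out sooner): 3 + 6 + 6 + 2 + 6 + 6 + 5 + 4 = 38 socks and still no colour has 7.
By pigeonhole, one more sock lands in a colour already at 6, so 39 draws are enough and 38 are not.

39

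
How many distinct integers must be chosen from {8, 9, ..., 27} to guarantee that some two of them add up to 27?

15

Two chosen integers sum to 27 exactly when both halves of some pair {x, 27−x} with 8 ≤ x ≤ 27−x ≤ 19 are chosen — 6 such pairs.
The remaining 8 elements (those with no distinct partner in range) can never complete a 27-sum, so the worst case takes all of them and one from each pair: 8 + 6 = 14.
By the pigeonhole principle, the 15th integer has to be the second member of some pair, so 14 + 1 = 15.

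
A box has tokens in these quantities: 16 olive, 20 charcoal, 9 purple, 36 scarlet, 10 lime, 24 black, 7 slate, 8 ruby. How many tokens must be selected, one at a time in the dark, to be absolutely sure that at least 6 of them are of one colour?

41

An adversary could hand out at most 5 tokens per colour: 5 + 5 + 5 + 5 + 5 + 5 + 5 + 5 = 40 tokens and still no colour has 6.
One more token lands in a colour already at 5, so 41 draws are enough and 40 are not.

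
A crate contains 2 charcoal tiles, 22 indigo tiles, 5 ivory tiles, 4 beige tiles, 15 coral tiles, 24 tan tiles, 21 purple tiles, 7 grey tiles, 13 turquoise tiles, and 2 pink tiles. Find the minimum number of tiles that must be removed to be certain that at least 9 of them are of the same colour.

An adversary could hand out at most 8 tiles per colour (5 colours run out sooner): 2 + 8 + 5 + 4 + 8 + 8 + 8 + 7 + 8 + 2 = 60 tiles and still no colour has 9.
Pigeonhole: one more tile lands in a colour already at 8, so 61 draws are enough and 60 are not.

61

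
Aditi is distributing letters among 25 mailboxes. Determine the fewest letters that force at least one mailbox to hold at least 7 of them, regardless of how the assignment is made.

With 150 letters one could put exactly 6 in each of the 25 mailboxes, and no mailbox would reach 7.
By the pigeonhole principle, one more letter must land in a mailbox that already has 6, giving it 7.
So 25 × 6 + 1 = 151 letters are required.

151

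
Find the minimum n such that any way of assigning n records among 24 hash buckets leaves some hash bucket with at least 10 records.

217

With 216 records one could put exactly 9 in each of the 24 hash buckets, and no hash bucket would reach 10.
One more record must land in a hash bucket that already has 9, giving it 10.
So 24 × 9 + 1 = 217 records are required.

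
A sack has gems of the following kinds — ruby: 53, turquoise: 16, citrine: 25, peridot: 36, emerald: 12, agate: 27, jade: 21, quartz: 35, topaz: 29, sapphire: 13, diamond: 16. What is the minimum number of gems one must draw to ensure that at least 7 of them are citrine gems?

265

In the worst case for collecting citrine gems, every non-citrine gem comes out first.
There are 53 + 16 + 36 + 12 + 27 + 21 + 35 + 29 + 13 + 16 = 258 non-citrine gems altogether.
After those, each further gem must be citrine, so 258 + 7 = 265 draws guarantee 7 citrine gems.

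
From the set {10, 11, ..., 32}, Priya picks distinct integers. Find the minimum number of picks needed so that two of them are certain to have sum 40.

14

Two chosen integers sum to 40 exactly when both halves of some pair {x, 40−x} with 10 ≤ x ≤ 40−x ≤ 30 are chosen — 10 such pairs.
The remaining 3 elements (those with no distinct partner in range) can never complete a 40-sum, so the worst case takes all of them and one from each pair: 3 + 10 = 13.
The 14th integer has to be the second member of some pair, so 13 + 1 = 14.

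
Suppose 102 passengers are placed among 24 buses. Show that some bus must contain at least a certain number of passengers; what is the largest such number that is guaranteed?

The 24 buses are the holes and the 102 passengers are the pigeons.
If every bus held at most 4 passengers, the total would be at most 24 × 4 = 96, which is less than 102.
So some bus holds at least ⌈102/24⌉ = 5 passengers.

5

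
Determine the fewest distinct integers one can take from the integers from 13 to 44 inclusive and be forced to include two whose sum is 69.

A set avoiding the sum 69 can contain at most one of each pair {x, 69−x}, plus the 12 elements whose complement lies outside the range.
The integers 13, …, 34 (22 of them) are such a set: any two sum to at least 13+14 = 27 and at most 33+34 = 67 < 69.
Any 23rd integer completes one of the 10 pairs, so 23 choices force a sum of 69.

23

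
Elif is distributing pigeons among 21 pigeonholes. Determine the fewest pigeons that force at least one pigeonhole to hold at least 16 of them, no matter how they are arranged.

316

With 315 pigeons one could put exactly 15 in each of the 21 pigeonholes, and no pigeonhole would reach 16.
By the pigeonhole principle, one more pigeon must land in a pigeonhole that already has 15, giving it 16.
So 21 × 15 + 1 = 316 pigeons are required.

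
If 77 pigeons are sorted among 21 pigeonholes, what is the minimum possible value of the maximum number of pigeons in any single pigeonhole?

4

The 21 pigeonholes are the holes and the 77 pigeons are the pigeons.
If every pigeonhole held at most 3 pigeons, the total would be at most 21 × 3 = 63, which is less than 77.
So some pigeonhole holds at least ⌈77/21⌉ = 4 pigeons.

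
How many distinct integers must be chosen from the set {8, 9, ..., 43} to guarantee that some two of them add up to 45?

Two chosen integers sum to 45 exactly when both halves of some pair {x, 45−x} with 8 ≤ x ≤ 45−x ≤ 37 are chosen — 15 such pairs.
The remaining 6 elements (those with no distinct partner in range) can never complete a 45-sum, so the worst case takes all of them and one from each pair: 6 + 15 = 21.
By the pigeonhole principle, the 22nd integer has to be the second member of some pair, so 21 + 1 = 22.

22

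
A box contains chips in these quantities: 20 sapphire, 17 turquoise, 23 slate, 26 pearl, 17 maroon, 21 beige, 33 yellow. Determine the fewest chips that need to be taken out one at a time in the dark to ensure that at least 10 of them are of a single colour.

64

An adversary could hand out at most 9 chips per colour: 9 + 9 + 9 + 9 + 9 + 9 + 9 = 63 chips and still no colour has 10.
Pigeonhole: one more chip lands in a colour already at 9, so 64 draws are enough and 63 are not.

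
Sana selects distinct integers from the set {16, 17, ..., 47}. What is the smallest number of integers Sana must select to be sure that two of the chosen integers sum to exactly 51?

23

Two chosen integers sum to 51 exactly when both halves of some pair {x, 51−x} with 16 ≤ x ≤ 51−x ≤ 35 are chosen — 10 such pairs.
The remaining 12 elements (those with no distinct partner in range) can never complete a 51-sum, so the worst case takes all of them and one from each pair: 12 + 10 = 22.
By pigeonhole, the 23rd integer has to be the second member of some pair, so 22 + 1 = 23.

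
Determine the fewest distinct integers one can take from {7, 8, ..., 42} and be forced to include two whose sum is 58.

24

Two chosen integers sum to 58 exactly when both halves of some pair {x, 58−x} with 16 ≤ x ≤ 58−x ≤ 42 are chosen — 13 such pairs.
The remaining 10 elements (those with no distinct partner in range) can never complete a 58-sum, so the worst case takes all of them and one from each pair: 10 + 13 = 23.
By pigeonhole, the 24th integer has to be the second member of some pair, so 23 + 1 = 24.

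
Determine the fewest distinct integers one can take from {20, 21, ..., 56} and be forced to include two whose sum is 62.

Group the elements by complementary pair {x, 62−x}: {20,42}, {21,41}, {22,40}, …, giving 11 two-element pairs, the single value 31 (it cannot pair with itself since the integers are distinct), and 14 integers whose partner 62−x falls outside [20,56].
Pigeonhole: treating each of those 26 groups as a pigeonhole, one can pick one integer per group — 26 integers — with no two summing to 62.
The 27th integer lands in an occupied pair, forcing a sum of 62.

27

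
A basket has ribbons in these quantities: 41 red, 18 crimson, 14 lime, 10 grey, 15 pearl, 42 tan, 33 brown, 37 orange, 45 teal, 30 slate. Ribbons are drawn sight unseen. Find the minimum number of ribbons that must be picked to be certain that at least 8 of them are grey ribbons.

283

In the worst case for collecting grey ribbons, every non-grey ribbon comes out first.
There are 41 + 18 + 14 + 15 + 42 + 33 + 37 + 45 + 30 = 275 non-grey ribbons altogether.
After those, each further ribbon must be grey, so 275 + 8 = 283 draws guarantee 8 grey ribbons.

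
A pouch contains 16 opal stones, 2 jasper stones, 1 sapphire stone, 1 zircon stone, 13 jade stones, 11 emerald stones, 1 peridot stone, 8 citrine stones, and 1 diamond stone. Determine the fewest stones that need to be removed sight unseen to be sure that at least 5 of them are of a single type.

23

The 9 types are the holes; the stones drawn are the pigeons.
To avoid 5 of any one type, the worst case takes at most 4 of each type, or every stone of a type that has fewer than 4.
That gives 4 + 2 + 1 + 1 + 4 + 4 + 1 + 4 + 1 = 22 stones with no type reaching 5.
The next stone forces some type to 5, so 22 + 1 = 23.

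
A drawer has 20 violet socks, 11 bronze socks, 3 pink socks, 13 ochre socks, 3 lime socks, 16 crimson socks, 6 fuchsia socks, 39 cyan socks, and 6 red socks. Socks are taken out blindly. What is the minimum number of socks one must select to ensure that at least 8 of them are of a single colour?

By pigeonhole, put each drawn sock into a box by colour. The largest draw with every box below 8 takes min(count, 7) from each colour; colours with fewer than 7 contribute all they have.
Σ min(cᵢ, 7) = 7 + 7 + 3 + 7 + 3 + 7 + 6 + 7 + 6 = 53.
Draw number 53 + 1 = 54 must push one box to 8.

54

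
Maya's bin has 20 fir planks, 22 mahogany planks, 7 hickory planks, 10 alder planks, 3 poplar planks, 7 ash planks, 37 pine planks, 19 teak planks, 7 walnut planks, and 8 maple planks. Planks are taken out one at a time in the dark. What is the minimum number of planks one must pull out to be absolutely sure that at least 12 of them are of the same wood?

An adversary could hand out at most 11 planks per wood (6 woods run out sooner): 11 + 11 + 7 + 10 + 3 + 7 + 11 + 11 + 7 + 8 = 86 planks and still no wood has 12.
By pigeonhole, one more plank lands in a wood already at 11, so 87 draws are enough and 86 are not.

87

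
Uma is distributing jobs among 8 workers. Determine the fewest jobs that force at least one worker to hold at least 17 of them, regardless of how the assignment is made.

With 128 jobs one could put exactly 16 in each of the 8 workers, and no worker would reach 17.
By the pigeonhole principle, one more job must land in a worker that already has 16, giving it 17.
So 8 × 16 + 1 = 129 jobs are required.

129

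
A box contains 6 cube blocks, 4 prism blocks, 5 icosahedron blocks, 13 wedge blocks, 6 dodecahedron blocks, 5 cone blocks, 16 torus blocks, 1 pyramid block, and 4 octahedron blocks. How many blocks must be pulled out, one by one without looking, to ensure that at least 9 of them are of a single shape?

48

Put each drawn block into a box by shape. The largest draw with every box below 9 takes min(count, 8) from each shape; shapes with fewer than 8 contribute all they have.
Σ min(cᵢ, 8) = 6 + 4 + 5 + 8 + 6 + 5 + 8 + 1 + 4 = 47.
Draw number 47 + 1 = 48 must push one box to 9.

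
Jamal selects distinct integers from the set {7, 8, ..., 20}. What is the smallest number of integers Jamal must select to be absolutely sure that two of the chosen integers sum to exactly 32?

Group the elements by complementary pair {x, 32−x}: {12,20}, {13,19}, {14,18}, …, giving 4 two-element pairs, the single value 16 (it cannot pair with itself since the integers are distinct), and 5 integers whose partner 32−x falls outside [7,20].
By the pigeonhole principle, treating each of those 10 groups as a pigeonhole, one can pick one integer per group — 10 integers — with no two summing to 32.
The 11th integer lands in an occupied pair, forcing a sum of 32.

11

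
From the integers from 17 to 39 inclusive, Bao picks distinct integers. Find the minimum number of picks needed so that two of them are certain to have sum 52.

Group the elements by complementary pair {x, 52−x}: {17,35}, {18,34}, {19,33}, …, giving 9 two-element pairs; the single value 26 (it cannot pair with itself since the integers are distinct); and 4 integers whose partner 52−x falls outside [17,39].
By the pigeonhole principle, treating each of those 14 groups as a pigeonhole, one can pick one integer per group — 14 integers — with no two summing to 52.
The 15th integer lands in an occupied pair, forcing a sum of 52.

15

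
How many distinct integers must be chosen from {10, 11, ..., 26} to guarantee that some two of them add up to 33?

11

A set avoiding the sum 33 can contain at most one of each pair {x, 33−x}, plus the 3 elements whose complement lies outside the range.
The integers 17, …, 26 (10 of them) are such a set: any two sum to at least 17+18 = 35 > 33.
Any 11th integer completes one of the 7 pairs, so 11 choices force a sum of 33.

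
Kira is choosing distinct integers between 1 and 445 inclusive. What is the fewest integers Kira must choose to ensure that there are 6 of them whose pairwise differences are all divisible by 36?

181

Integers whose pairwise differences are multiples of 36 are exactly those sharing a remainder mod 36. By the pigeonhole principle, the 36 residue classes mod 36 are the pigeonholes.
With 180 integers one could put 5 in each residue class and have no class reach 6.
The 181st integer pushes some class to 6, so 36·5 + 1 = 181.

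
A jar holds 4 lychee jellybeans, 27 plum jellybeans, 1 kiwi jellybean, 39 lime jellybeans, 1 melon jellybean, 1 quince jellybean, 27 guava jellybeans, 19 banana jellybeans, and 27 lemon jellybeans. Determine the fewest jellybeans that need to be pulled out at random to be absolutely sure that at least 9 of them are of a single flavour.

48

By the pigeonhole principle, put each drawn jellybean into a box by flavour. The largest draw with every box below 9 takes min(count, 8) from each flavour; flavours with fewer than 8 contribute all they have.
Σ min(cᵢ, 8) = 4 + 8 + 1 + 8 + 1 + 1 + 8 + 8 + 8 = 47.
Draw number 47 + 1 = 48 must push one box to 9.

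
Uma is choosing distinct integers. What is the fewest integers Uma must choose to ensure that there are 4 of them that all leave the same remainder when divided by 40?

Pigeonhole: the 40 residue classes mod 40 are the pigeonholes.
With 120 integers one could put 3 in each residue class and have no class reach 4.
The 121st integer pushes some class to 4, so 40·3 + 1 = 121.

121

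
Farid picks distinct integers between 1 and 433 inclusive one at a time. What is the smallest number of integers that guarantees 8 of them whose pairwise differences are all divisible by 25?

176

Integers whose pairwise differences are multiples of 25 are exactly those sharing a remainder mod 25. The 25 residue classes mod 25 are the pigeonholes.
With 175 integers one could put 7 in each residue class and have no class reach 8.
The 176th integer pushes some class to 8, so 25·7 + 1 = 176.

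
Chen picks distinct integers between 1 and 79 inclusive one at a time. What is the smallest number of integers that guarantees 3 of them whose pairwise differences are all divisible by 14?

Integers whose pairwise differences are multiples of 14 are exactly those sharing a remainder mod 14. By the pigeonhole principle, the 14 residue classes mod 14 are the pigeonholes.
With 28 integers one could put 2 in each residue class and have no class reach 3.
The 29th integer pushes some class to 3, so 14·2 + 1 = 29.

29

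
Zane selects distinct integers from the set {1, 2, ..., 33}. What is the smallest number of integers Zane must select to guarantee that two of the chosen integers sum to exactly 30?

Two chosen integers sum to 30 exactly when both halves of some pair {x, 30−x} with 1 ≤ x ≤ 30−x ≤ 29 are chosen — 14 such pairs.
The remaining 5 elements (those with no distinct partner in range) can never complete a 30-sum, so the worst case takes all of them and one from each pair: 5 + 14 = 19.
By the pigeonhole principle, the 20th integer has to be the second member of some pair, so 19 + 1 = 20.

20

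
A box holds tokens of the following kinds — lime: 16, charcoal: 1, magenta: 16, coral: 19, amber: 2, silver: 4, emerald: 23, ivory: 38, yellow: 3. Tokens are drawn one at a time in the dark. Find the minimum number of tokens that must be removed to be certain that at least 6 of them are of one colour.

Put each drawn token into a box by colour. The largest draw with every box below 6 takes min(count, 5) from each colour; colours with fewer than 5 contribute all they have.
Σ min(cᵢ, 5) = 5 + 1 + 5 + 5 + 2 + 4 + 5 + 5 + 3 = 35.
Draw number 35 + 1 = 36 must push one box to 6.

36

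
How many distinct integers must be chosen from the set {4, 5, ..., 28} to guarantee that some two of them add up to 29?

A set avoiding the sum 29 can contain at most one of each pair {x, 29−x}, plus the 3 elements whose complement lies outside the range.
The integers 15, …, 28 (14 of them) are such a set: any two sum to at least 15+16 = 31 > 29.
Any 15th integer completes one of the 11 pairs, so 15 choices force a sum of 29.

15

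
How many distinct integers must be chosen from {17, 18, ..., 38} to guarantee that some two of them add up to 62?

16

Two chosen integers sum to 62 exactly when both halves of some pair {x, 62−x} with 24 ≤ x ≤ 62−x ≤ 38 are chosen — 7 such pairs.
The remaining 8 elements (those with no distinct partner in range) can never complete a 62-sum, so the worst case takes all of them and one from each pair: 8 + 7 = 15.
By the pigeonhole principle, the 16th integer has to be the second member of some pair, so 15 + 1 = 16.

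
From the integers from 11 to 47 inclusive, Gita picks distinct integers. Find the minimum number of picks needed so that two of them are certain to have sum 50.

Group the elements by complementary pair {x, 50−x}: {11,39}, {12,38}, {13,37}, …, giving 14 two-element pairs, the single value 25 (it cannot pair with itself since the integers are distinct), and 8 integers whose partner 50−x falls outside [11,47].
Treating each of those 23 groups as a pigeonhole, one can pick one integer per group — 23 integers — with no two summing to 50.
The 24th integer lands in an occupied pair, forcing a sum of 50.

24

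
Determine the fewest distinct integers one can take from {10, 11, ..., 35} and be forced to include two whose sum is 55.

19

A set avoiding the sum 55 can contain at most one of each pair {x, 55−x}, plus the 10 elements whose complement lies outside the range.
The integers 10, …, 27 (18 of them) are such a set: any two sum to at least 10+11 = 21 and at most 26+27 = 53 < 55.
Pigeonhole: any 19th integer completes one of the 8 pairs, so 19 choices force a sum of 55.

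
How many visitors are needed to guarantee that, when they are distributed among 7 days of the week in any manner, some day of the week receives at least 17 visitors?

With 112 visitors one could put exactly 16 in each of the 7 days of the week, and no day of the week would reach 17.
One more visitor must land in a day of the week that already has 16, giving it 17.
So 7 × 16 + 1 = 113 visitors are required.

113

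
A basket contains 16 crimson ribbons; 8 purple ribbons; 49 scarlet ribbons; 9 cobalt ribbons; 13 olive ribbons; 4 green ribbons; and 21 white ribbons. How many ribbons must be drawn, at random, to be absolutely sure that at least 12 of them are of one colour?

Pigeonhole: the 7 colours are the holes; the ribbons drawn are the pigeons.
To avoid 12 of any one colour, the worst case takes at most 11 of each colour, or every ribbon of a colour that has fewer than 11.
That gives 11 + 8 + 11 + 9 + 11 + 4 + 11 = 65 ribbons with no colour reaching 12.
The next ribbon forces some colour to 12, so 65 + 1 = 66.

66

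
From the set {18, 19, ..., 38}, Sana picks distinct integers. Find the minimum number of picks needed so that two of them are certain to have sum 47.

16

Two chosen integers sum to 47 exactly when both halves of some pair {x, 47−x} with 18 ≤ x ≤ 47−x ≤ 29 are chosen — 6 such pairs.
The remaining 9 elements (those with no distinct partner in range) can never complete a 47-sum, so the worst case takes all of them and one from each pair: 9 + 6 = 15.
By the pigeonhole principle, the 16th integer has to be the second member of some pair, so 15 + 1 = 16.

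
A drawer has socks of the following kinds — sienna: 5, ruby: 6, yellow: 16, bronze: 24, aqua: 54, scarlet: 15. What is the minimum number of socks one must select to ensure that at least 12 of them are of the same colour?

56

By pigeonhole, the 6 colours are the holes; the socks drawn are the pigeons.
To avoid 12 of any one colour, the worst case takes at most 11 of each colour, or every sock of a colour that has fewer than 11.
That gives 5 + 6 + 11 + 11 + 11 + 11 = 55 socks with no colour reaching 12.
The next sock forces some colour to 12, so 55 + 1 = 56.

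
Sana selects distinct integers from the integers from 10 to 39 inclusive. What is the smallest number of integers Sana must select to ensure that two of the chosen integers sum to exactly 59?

Group the elements by complementary pair {x, 59−x}: {20,39}, {21,38}, {22,37}, …, giving 10 two-element pairs and 10 integers whose partner 59−x falls outside [10,39].
Treating each of those 20 groups as a pigeonhole, one can pick one integer per group — 20 integers — with no two summing to 59.
The 21st integer lands in an occupied pair, forcing a sum of 59.

21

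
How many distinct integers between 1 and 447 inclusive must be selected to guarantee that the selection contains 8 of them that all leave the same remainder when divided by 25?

By the pigeonhole principle, the 25 residue classes mod 25 are the pigeonholes.
With 175 integers one could put 7 in each residue class and have no class reach 8.
The 176th integer pushes some class to 8, so 25·7 + 1 = 176.

176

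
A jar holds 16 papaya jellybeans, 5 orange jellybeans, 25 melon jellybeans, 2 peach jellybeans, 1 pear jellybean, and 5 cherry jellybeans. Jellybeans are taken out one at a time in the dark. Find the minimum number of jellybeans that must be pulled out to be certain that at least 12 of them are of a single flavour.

An adversary could hand out at most 11 jellybeans per flavour (4 flavours run out sooner): 11 + 5 + 11 + 2 + 1 + 5 = 35 jellybeans and still no flavour has 12.
One more jellybean lands in a flavour already at 11, so 36 draws are enough and 35 are not.

36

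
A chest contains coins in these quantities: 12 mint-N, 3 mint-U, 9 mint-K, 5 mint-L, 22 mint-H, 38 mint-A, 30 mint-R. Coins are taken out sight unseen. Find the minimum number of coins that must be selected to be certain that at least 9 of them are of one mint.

49

Put each drawn coin into a box by mint. The largest draw with every box below 9 takes min(count, 8) from each mint; mints with fewer than 8 contribute all they have.
Σ min(cᵢ, 8) = 8 + 3 + 8 + 5 + 8 + 8 + 8 = 48.
Draw number 48 + 1 = 49 must push one box to 9.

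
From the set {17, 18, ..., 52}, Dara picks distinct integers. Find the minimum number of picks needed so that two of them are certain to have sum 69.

A set avoiding the sum 69 can contain at most one of each pair {x, 69−x}.
The integers 35, …, 52 (18 of them) are such a set: any two sum to at least 35+36 = 71 > 69.
By the pigeonhole principle, any 19th integer completes one of the 18 pairs, so 19 choices force a sum of 69.

19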